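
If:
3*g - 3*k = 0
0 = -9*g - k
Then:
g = 0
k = 0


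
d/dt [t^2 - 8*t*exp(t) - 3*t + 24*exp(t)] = -8*t*exp(t) + 2*t + 16*exp(t) - 3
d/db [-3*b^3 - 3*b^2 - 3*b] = -9*b^2 - 6*b - 3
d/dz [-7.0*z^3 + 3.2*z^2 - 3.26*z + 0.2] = -21.0*z^2 + 6.4*z - 3.26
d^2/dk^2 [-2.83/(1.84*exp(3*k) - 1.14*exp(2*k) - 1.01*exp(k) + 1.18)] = (-2.83*(-11.04*exp(2*k) + 4.56*exp(k) + 2.02)*(-5.52*exp(2*k) + 2.28*exp(k) + 1.01)*exp(k) + (46.8648*exp(2*k) - 12.9048*exp(k) - 2.8583)*(1.84*exp(3*k) - 1.14*exp(2*k) - 1.01*exp(k) + 1.18))*exp(k)/(1.84*exp(3*k) - 1.14*exp(2*k) - 1.01*exp(k) + 1.18)^3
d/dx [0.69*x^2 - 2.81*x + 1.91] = 1.38*x - 2.81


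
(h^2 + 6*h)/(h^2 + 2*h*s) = (h + 6)/(h + 2*s)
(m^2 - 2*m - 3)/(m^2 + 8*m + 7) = (m - 3)/(m + 7)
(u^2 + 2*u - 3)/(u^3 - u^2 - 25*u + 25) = (u + 3)/(u^2 - 25)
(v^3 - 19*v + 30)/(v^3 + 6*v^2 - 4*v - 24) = (v^2 + 2*v - 15)/(v^2 + 8*v + 12)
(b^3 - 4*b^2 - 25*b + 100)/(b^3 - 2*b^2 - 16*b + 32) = (b^2 - 25)/(b^2 + 2*b - 8)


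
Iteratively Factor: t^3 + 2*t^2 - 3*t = (t + 3)*(t^2 - t) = (t - 1)*(t + 3)*(t)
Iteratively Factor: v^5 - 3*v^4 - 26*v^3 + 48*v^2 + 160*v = (v + 2)*(v^4 - 5*v^3 - 16*v^2 + 80*v) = (v - 5)*(v + 2)*(v^3 - 16*v) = v*(v - 5)*(v + 2)*(v^2 - 16) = v*(v - 5)*(v + 2)*(v + 4)*(v - 4)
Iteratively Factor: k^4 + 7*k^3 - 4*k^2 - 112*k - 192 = (k + 3)*(k^3 + 4*k^2 - 16*k - 64) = (k + 3)*(k + 4)*(k^2 - 16) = (k + 3)*(k + 4)^2*(k - 4)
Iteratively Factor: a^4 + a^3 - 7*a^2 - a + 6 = (a - 2)*(a^3 + 3*a^2 - a - 3) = (a - 2)*(a + 3)*(a^2 - 1) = (a - 2)*(a + 1)*(a + 3)*(a - 1)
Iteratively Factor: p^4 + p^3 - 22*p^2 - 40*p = (p - 5)*(p^3 + 6*p^2 + 8*p) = (p - 5)*(p + 2)*(p^2 + 4*p) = p*(p - 5)*(p + 2)*(p + 4)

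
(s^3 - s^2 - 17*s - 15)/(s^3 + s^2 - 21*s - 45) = (s + 1)/(s + 3)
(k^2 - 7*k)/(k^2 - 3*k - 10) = k*(7 - k)/(-k^2 + 3*k + 10)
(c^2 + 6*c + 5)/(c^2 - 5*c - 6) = (c + 5)/(c - 6)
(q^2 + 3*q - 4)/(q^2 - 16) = (q - 1)/(q - 4)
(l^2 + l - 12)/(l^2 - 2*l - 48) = (-l^2 - l + 12)/(-l^2 + 2*l + 48)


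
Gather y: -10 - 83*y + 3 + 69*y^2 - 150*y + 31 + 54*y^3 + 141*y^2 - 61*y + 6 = 54*y^3 + 210*y^2 - 294*y + 30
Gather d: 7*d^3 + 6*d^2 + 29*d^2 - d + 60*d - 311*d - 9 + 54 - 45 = 7*d^3 + 35*d^2 - 252*d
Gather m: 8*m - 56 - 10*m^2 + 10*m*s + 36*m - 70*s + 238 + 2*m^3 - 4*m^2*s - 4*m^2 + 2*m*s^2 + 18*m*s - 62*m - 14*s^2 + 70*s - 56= 2*m^3 + m^2*(-4*s - 14) + m*(2*s^2 + 28*s - 18) - 14*s^2 + 126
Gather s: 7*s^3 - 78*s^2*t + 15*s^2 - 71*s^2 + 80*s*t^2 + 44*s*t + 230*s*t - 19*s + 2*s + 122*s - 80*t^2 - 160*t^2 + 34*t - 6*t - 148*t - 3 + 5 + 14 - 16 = 7*s^3 + s^2*(-78*t - 56) + s*(80*t^2 + 274*t + 105) - 240*t^2 - 120*t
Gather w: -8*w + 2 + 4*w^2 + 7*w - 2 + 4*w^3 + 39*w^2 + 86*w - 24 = 4*w^3 + 43*w^2 + 85*w - 24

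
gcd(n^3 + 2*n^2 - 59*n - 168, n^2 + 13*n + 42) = n + 7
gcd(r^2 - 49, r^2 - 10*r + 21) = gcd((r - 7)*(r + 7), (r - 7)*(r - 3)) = r - 7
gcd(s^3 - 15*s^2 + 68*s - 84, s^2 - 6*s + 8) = s - 2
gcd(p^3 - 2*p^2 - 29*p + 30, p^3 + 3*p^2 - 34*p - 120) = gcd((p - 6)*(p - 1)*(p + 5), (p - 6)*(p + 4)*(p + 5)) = p^2 - p - 30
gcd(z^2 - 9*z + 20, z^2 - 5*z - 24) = 1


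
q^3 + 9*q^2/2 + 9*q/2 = q*(q + 3/2)*(q + 3)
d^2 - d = d*(d - 1)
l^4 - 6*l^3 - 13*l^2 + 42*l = l*(l - 7)*(l - 2)*(l + 3)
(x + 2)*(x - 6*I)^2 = x^3 + 2*x^2 - 12*I*x^2 - 36*x - 24*I*x - 72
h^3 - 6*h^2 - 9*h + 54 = (h - 6)*(h - 3)*(h + 3)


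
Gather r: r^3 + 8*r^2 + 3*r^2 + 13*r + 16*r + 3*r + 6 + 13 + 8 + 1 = r^3 + 11*r^2 + 32*r + 28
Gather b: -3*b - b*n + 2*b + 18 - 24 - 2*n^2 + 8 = b*(-n - 1) - 2*n^2 + 2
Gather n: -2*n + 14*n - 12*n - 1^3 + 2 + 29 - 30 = 0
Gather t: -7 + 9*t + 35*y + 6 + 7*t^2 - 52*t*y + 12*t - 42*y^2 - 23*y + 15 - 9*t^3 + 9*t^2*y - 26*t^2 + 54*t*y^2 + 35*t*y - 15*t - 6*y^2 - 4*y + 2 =-9*t^3 + t^2*(9*y - 19) + t*(54*y^2 - 17*y + 6) - 48*y^2 + 8*y + 16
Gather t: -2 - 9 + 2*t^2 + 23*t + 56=2*t^2 + 23*t + 45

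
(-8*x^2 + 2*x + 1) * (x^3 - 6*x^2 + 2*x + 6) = -8*x^5 + 50*x^4 - 27*x^3 - 50*x^2 + 14*x + 6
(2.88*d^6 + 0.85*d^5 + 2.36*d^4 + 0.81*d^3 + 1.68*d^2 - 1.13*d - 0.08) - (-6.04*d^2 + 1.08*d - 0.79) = 2.88*d^6 + 0.85*d^5 + 2.36*d^4 + 0.81*d^3 + 7.72*d^2 - 2.21*d + 0.71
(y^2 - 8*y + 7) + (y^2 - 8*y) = 2*y^2 - 16*y + 7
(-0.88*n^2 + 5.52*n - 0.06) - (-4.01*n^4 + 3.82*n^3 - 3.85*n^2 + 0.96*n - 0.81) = 4.01*n^4 - 3.82*n^3 + 2.97*n^2 + 4.56*n + 0.75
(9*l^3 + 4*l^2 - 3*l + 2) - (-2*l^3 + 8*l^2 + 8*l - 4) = 11*l^3 - 4*l^2 - 11*l + 6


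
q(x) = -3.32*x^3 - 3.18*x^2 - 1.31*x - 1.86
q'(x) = -9.96*x^2 - 6.36*x - 1.31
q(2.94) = -117.57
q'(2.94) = -106.10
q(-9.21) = 2334.15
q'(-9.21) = -787.58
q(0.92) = -8.34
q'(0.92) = -15.59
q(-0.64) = -1.45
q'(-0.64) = -1.32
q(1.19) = -13.52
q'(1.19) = -22.98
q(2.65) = -89.45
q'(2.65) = -88.11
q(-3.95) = 158.31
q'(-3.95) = -131.59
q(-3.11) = 71.32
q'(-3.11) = -77.86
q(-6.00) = 608.64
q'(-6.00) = -321.71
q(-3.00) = 63.09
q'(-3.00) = -71.87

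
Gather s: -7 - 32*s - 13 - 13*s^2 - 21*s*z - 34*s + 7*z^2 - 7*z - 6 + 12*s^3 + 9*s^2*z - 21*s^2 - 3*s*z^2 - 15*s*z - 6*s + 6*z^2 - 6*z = 12*s^3 + s^2*(9*z - 34) + s*(-3*z^2 - 36*z - 72) + 13*z^2 - 13*z - 26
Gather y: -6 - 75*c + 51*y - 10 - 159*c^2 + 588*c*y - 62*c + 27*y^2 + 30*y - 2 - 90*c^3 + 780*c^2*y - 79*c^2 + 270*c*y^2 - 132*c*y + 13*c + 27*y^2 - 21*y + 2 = -90*c^3 - 238*c^2 - 124*c + y^2*(270*c + 54) + y*(780*c^2 + 456*c + 60) - 16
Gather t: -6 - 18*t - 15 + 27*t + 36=9*t + 15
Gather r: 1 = 1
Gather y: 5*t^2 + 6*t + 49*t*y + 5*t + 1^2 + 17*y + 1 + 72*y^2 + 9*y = 5*t^2 + 11*t + 72*y^2 + y*(49*t + 26) + 2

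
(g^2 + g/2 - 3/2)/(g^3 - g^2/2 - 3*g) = (g - 1)/(g*(g - 2))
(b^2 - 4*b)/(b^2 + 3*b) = (b - 4)/(b + 3)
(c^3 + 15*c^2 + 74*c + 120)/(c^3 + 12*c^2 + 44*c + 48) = (c + 5)/(c + 2)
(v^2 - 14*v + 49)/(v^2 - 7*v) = (v - 7)/v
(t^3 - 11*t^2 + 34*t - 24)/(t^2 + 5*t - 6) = (t^2 - 10*t + 24)/(t + 6)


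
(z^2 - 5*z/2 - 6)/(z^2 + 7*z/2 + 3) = (z - 4)/(z + 2)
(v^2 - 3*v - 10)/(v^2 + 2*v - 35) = (v + 2)/(v + 7)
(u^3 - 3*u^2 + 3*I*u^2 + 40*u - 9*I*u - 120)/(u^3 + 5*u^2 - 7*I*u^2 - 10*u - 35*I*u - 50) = (u^2 + u*(-3 + 8*I) - 24*I)/(u^2 + u*(5 - 2*I) - 10*I)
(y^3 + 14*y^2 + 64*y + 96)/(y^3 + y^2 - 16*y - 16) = (y^2 + 10*y + 24)/(y^2 - 3*y - 4)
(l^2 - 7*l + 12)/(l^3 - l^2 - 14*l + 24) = (l - 4)/(l^2 + 2*l - 8)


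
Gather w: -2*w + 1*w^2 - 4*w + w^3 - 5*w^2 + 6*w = w^3 - 4*w^2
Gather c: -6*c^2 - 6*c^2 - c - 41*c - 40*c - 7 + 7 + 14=-12*c^2 - 82*c + 14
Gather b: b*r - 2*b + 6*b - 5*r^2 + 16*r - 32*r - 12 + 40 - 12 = b*(r + 4) - 5*r^2 - 16*r + 16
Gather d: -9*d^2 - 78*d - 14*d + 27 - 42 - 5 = -9*d^2 - 92*d - 20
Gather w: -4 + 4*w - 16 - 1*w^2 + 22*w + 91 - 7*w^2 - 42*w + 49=-8*w^2 - 16*w + 120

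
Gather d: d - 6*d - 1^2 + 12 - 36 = -5*d - 25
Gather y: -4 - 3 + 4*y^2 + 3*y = 4*y^2 + 3*y - 7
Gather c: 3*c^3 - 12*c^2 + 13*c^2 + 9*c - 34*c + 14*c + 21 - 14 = 3*c^3 + c^2 - 11*c + 7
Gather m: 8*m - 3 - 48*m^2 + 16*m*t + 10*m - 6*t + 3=-48*m^2 + m*(16*t + 18) - 6*t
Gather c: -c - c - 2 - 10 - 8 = -2*c - 20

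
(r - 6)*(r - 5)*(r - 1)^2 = r^4 - 13*r^3 + 53*r^2 - 71*r + 30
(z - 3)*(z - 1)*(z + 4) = z^3 - 13*z + 12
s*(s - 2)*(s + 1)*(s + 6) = s^4 + 5*s^3 - 8*s^2 - 12*s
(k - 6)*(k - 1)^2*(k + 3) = k^4 - 5*k^3 - 11*k^2 + 33*k - 18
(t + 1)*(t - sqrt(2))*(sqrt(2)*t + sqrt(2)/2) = sqrt(2)*t^3 - 2*t^2 + 3*sqrt(2)*t^2/2 - 3*t + sqrt(2)*t/2 - 1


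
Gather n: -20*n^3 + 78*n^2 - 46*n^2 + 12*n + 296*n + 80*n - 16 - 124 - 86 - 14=-20*n^3 + 32*n^2 + 388*n - 240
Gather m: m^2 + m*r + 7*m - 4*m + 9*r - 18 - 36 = m^2 + m*(r + 3) + 9*r - 54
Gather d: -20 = -20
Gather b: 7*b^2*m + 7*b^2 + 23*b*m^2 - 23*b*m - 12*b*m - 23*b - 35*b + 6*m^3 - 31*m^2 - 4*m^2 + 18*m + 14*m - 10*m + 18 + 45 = b^2*(7*m + 7) + b*(23*m^2 - 35*m - 58) + 6*m^3 - 35*m^2 + 22*m + 63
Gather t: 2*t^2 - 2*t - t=2*t^2 - 3*t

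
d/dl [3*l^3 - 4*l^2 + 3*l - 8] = 9*l^2 - 8*l + 3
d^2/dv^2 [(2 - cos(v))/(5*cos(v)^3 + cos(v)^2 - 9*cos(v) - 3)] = (-2*(cos(v) - 2)*(15*cos(v)^2 + 2*cos(v) - 9)^2*sin(v)^2 + (5*cos(v)^3 + cos(v)^2 - 9*cos(v) - 3)^2*cos(v) + (5*cos(v)^3 + cos(v)^2 - 9*cos(v) - 3)*(-60*(1 - cos(2*v))^2 - 84*cos(v) - 40*cos(2*v) + 164*cos(3*v) - 45*cos(4*v) + 69)/8)/(5*cos(v)^3 + cos(v)^2 - 9*cos(v) - 3)^3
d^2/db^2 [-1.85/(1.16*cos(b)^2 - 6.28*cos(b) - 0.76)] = (-9.95744*(1 - cos(b)^2)^2 + 40.43064*cos(b)^3 - 84.4636*cos(b)^2 - 72.0316*cos(b) + 159.14144)/(-1.16*cos(b)^2 + 6.28*cos(b) + 0.76)^3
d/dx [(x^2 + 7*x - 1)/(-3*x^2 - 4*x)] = (17*x^2 - 6*x - 4)/(x^2*(9*x^2 + 24*x + 16))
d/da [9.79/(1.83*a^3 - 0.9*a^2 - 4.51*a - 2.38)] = (-53.7471*a^2 + 17.622*a + 44.1529)/(-1.83*a^3 + 0.9*a^2 + 4.51*a + 2.38)^2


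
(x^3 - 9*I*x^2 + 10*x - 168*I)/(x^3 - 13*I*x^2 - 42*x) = (x + 4*I)/x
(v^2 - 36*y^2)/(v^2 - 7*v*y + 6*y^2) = (-v - 6*y)/(-v + y)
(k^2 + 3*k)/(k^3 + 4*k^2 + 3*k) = 1/(k + 1)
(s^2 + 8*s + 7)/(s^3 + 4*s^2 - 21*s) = (s + 1)/(s*(s - 3))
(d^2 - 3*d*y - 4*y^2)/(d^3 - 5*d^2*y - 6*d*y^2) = (-d + 4*y)/(d*(-d + 6*y))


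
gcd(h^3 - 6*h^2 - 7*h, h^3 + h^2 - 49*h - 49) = h^2 - 6*h - 7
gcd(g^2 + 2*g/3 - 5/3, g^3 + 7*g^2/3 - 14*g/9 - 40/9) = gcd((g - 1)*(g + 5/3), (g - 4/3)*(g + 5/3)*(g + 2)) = g + 5/3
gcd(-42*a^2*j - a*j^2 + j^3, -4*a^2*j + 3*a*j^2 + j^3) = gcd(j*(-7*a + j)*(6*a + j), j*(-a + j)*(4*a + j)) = j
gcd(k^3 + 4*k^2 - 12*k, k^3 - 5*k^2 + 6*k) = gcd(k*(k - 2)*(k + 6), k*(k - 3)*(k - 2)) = k^2 - 2*k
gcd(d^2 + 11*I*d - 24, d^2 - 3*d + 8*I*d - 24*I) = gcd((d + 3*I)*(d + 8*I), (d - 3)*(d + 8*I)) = d + 8*I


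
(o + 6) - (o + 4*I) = 6 - 4*I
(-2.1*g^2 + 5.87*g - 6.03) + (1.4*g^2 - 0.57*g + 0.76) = -0.7*g^2 + 5.3*g - 5.27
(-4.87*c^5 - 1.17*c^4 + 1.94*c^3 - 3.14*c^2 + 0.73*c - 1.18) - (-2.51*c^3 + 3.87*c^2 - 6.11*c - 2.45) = -4.87*c^5 - 1.17*c^4 + 4.45*c^3 - 7.01*c^2 + 6.84*c + 1.27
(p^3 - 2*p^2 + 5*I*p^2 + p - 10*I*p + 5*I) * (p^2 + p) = p^5 - p^4 + 5*I*p^4 - p^3 - 5*I*p^3 + p^2 - 5*I*p^2 + 5*I*p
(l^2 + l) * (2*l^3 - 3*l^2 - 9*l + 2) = 2*l^5 - l^4 - 12*l^3 - 7*l^2 + 2*l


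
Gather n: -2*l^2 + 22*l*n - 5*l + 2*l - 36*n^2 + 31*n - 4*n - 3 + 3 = -2*l^2 - 3*l - 36*n^2 + n*(22*l + 27)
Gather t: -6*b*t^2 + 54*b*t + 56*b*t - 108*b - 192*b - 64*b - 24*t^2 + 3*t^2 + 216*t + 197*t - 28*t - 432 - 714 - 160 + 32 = -364*b + t^2*(-6*b - 21) + t*(110*b + 385) - 1274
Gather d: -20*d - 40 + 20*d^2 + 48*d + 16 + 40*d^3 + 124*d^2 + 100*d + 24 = 40*d^3 + 144*d^2 + 128*d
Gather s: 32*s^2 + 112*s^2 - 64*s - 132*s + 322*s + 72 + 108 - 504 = 144*s^2 + 126*s - 324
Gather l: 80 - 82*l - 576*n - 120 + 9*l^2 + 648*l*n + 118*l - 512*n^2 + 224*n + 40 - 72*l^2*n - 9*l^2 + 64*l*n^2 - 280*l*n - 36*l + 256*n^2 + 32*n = -72*l^2*n + l*(64*n^2 + 368*n) - 256*n^2 - 320*n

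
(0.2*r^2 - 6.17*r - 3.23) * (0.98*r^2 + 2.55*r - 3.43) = 0.196*r^4 - 5.5366*r^3 - 19.5849*r^2 + 12.9266*r + 11.0789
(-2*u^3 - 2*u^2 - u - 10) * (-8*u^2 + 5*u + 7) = 16*u^5 + 6*u^4 - 16*u^3 + 61*u^2 - 57*u - 70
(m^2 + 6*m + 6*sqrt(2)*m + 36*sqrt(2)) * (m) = m^3 + 6*m^2 + 6*sqrt(2)*m^2 + 36*sqrt(2)*m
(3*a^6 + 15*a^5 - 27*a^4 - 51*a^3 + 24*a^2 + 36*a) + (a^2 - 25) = 3*a^6 + 15*a^5 - 27*a^4 - 51*a^3 + 25*a^2 + 36*a - 25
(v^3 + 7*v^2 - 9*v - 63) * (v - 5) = v^4 + 2*v^3 - 44*v^2 - 18*v + 315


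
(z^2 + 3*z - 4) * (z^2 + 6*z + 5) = z^4 + 9*z^3 + 19*z^2 - 9*z - 20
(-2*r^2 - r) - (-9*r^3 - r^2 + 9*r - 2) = 9*r^3 - r^2 - 10*r + 2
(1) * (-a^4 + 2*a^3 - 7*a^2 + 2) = -a^4 + 2*a^3 - 7*a^2 + 2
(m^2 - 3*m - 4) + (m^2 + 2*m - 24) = 2*m^2 - m - 28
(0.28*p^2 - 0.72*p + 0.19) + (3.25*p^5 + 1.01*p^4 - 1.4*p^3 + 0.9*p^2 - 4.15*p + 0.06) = 3.25*p^5 + 1.01*p^4 - 1.4*p^3 + 1.18*p^2 - 4.87*p + 0.25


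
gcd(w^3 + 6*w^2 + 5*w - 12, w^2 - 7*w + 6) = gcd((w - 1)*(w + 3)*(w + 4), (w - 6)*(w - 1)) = w - 1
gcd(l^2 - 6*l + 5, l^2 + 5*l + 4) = 1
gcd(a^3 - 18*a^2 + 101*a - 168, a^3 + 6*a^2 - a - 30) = 1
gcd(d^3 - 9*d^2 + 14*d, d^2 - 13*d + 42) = d - 7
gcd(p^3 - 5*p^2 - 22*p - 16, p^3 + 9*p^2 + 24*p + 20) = p + 2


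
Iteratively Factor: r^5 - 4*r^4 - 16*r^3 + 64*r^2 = (r)*(r^4 - 4*r^3 - 16*r^2 + 64*r) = r*(r - 4)*(r^3 - 16*r) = r*(r - 4)*(r + 4)*(r^2 - 4*r) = r^2*(r - 4)*(r + 4)*(r - 4)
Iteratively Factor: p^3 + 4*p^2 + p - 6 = (p + 2)*(p^2 + 2*p - 3) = (p + 2)*(p + 3)*(p - 1)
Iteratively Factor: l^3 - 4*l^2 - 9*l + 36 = (l - 3)*(l^2 - l - 12) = (l - 4)*(l - 3)*(l + 3)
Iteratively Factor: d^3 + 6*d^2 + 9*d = (d + 3)*(d^2 + 3*d) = (d + 3)^2*(d)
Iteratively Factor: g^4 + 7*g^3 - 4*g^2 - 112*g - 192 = (g - 4)*(g^3 + 11*g^2 + 40*g + 48) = (g - 4)*(g + 3)*(g^2 + 8*g + 16) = (g - 4)*(g + 3)*(g + 4)*(g + 4)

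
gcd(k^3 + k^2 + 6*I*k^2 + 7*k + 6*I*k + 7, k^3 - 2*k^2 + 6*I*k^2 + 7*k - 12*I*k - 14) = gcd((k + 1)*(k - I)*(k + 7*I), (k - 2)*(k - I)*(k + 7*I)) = k^2 + 6*I*k + 7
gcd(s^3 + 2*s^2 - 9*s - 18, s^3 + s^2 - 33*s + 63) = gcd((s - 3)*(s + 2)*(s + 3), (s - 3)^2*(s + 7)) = s - 3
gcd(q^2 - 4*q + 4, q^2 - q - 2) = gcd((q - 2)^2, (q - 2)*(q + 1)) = q - 2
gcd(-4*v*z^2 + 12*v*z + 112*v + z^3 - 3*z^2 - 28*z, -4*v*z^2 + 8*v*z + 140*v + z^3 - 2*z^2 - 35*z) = -4*v*z + 28*v + z^2 - 7*z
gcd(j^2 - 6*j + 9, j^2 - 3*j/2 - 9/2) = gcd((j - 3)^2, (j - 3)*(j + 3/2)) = j - 3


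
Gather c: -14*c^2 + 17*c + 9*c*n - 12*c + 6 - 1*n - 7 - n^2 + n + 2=-14*c^2 + c*(9*n + 5) - n^2 + 1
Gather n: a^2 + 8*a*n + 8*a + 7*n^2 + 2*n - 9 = a^2 + 8*a + 7*n^2 + n*(8*a + 2) - 9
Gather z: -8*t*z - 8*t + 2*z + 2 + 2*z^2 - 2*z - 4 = -8*t*z - 8*t + 2*z^2 - 2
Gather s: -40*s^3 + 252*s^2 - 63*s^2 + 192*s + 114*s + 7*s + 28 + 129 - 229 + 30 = -40*s^3 + 189*s^2 + 313*s - 42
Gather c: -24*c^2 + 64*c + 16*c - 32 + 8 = -24*c^2 + 80*c - 24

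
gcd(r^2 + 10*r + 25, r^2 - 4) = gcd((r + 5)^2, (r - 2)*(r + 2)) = 1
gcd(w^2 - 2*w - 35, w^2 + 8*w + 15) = w + 5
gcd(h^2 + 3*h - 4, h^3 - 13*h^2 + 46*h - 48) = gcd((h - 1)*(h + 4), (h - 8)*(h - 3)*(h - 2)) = 1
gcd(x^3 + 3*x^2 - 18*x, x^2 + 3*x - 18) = x^2 + 3*x - 18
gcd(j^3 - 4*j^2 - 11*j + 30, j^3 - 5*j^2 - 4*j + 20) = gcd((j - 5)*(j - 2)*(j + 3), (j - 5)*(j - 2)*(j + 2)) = j^2 - 7*j + 10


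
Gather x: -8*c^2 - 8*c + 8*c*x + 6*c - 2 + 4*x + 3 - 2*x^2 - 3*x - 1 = -8*c^2 - 2*c - 2*x^2 + x*(8*c + 1)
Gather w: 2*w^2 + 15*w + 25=2*w^2 + 15*w + 25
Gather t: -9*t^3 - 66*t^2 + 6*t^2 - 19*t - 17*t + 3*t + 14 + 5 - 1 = -9*t^3 - 60*t^2 - 33*t + 18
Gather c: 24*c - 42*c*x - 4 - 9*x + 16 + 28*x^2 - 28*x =c*(24 - 42*x) + 28*x^2 - 37*x + 12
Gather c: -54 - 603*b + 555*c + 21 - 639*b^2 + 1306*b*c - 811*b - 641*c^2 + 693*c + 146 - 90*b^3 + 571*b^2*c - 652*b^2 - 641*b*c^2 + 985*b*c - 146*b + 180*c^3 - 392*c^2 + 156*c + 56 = -90*b^3 - 1291*b^2 - 1560*b + 180*c^3 + c^2*(-641*b - 1033) + c*(571*b^2 + 2291*b + 1404) + 169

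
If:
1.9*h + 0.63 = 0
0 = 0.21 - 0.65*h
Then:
No Solution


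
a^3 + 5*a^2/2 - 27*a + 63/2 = (a - 3)*(a - 3/2)*(a + 7)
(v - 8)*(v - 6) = v^2 - 14*v + 48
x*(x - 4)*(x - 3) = x^3 - 7*x^2 + 12*x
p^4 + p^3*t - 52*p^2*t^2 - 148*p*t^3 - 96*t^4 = (p - 8*t)*(p + t)*(p + 2*t)*(p + 6*t)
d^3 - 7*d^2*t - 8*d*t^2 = d*(d - 8*t)*(d + t)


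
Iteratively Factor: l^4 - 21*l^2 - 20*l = (l - 5)*(l^3 + 5*l^2 + 4*l) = (l - 5)*(l + 4)*(l^2 + l) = (l - 5)*(l + 1)*(l + 4)*(l)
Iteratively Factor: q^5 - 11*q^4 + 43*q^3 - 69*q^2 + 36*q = (q - 1)*(q^4 - 10*q^3 + 33*q^2 - 36*q) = (q - 3)*(q - 1)*(q^3 - 7*q^2 + 12*q) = (q - 3)^2*(q - 1)*(q^2 - 4*q) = q*(q - 3)^2*(q - 1)*(q - 4)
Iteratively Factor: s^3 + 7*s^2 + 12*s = (s)*(s^2 + 7*s + 12) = s*(s + 3)*(s + 4)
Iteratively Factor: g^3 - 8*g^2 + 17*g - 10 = (g - 1)*(g^2 - 7*g + 10) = (g - 2)*(g - 1)*(g - 5)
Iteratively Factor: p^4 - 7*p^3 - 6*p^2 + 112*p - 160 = (p - 2)*(p^3 - 5*p^2 - 16*p + 80) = (p - 5)*(p - 2)*(p^2 - 16) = (p - 5)*(p - 2)*(p + 4)*(p - 4)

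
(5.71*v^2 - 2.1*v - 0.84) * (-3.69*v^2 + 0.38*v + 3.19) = -21.0699*v^4 + 9.9188*v^3 + 20.5165*v^2 - 7.0182*v - 2.6796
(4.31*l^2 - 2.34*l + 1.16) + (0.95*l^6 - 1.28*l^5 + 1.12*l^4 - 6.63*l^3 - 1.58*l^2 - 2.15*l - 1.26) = 0.95*l^6 - 1.28*l^5 + 1.12*l^4 - 6.63*l^3 + 2.73*l^2 - 4.49*l - 0.1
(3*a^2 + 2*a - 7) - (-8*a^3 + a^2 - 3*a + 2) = 8*a^3 + 2*a^2 + 5*a - 9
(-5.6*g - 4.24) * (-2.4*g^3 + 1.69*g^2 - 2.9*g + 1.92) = 13.44*g^4 + 0.712000000000002*g^3 + 9.0744*g^2 + 1.544*g - 8.1408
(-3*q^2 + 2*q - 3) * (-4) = 12*q^2 - 8*q + 12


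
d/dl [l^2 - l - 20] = 2*l - 1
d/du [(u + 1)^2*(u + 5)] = (u + 1)*(3*u + 11)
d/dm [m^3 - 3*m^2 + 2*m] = 3*m^2 - 6*m + 2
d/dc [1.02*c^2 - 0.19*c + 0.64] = 2.04*c - 0.19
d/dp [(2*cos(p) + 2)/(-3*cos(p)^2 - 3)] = 2*(sin(p)^2 - 2*cos(p))*sin(p)/(3*(cos(p)^2 + 1)^2)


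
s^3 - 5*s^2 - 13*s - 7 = (s - 7)*(s + 1)^2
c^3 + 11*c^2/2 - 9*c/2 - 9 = (c - 3/2)*(c + 1)*(c + 6)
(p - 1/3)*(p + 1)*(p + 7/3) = p^3 + 3*p^2 + 11*p/9 - 7/9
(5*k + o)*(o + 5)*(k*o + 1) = 5*k^2*o^2 + 25*k^2*o + k*o^3 + 5*k*o^2 + 5*k*o + 25*k + o^2 + 5*o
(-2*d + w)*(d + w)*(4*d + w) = -8*d^3 - 6*d^2*w + 3*d*w^2 + w^3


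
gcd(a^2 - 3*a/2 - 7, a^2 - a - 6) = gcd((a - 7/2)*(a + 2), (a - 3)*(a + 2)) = a + 2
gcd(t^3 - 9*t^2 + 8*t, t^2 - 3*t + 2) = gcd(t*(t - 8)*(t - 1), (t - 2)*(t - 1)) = t - 1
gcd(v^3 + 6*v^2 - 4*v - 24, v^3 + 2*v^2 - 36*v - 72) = v^2 + 8*v + 12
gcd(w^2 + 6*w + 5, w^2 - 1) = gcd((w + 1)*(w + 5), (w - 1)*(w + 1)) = w + 1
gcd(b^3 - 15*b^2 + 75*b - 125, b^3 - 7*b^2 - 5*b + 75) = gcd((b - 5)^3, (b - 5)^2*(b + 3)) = b^2 - 10*b + 25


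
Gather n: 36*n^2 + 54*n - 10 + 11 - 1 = 36*n^2 + 54*n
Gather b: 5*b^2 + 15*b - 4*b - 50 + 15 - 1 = 5*b^2 + 11*b - 36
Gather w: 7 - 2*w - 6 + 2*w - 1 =0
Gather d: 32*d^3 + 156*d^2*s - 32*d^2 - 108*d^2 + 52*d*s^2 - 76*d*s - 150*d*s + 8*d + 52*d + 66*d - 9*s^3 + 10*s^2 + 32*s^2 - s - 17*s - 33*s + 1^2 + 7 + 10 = 32*d^3 + d^2*(156*s - 140) + d*(52*s^2 - 226*s + 126) - 9*s^3 + 42*s^2 - 51*s + 18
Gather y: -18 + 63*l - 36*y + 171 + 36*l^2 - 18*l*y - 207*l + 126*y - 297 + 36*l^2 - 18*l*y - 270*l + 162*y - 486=72*l^2 - 414*l + y*(252 - 36*l) - 630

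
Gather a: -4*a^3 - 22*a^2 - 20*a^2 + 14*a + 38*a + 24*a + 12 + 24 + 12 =-4*a^3 - 42*a^2 + 76*a + 48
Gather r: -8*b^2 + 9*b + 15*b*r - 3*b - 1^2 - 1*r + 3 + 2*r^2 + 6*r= -8*b^2 + 6*b + 2*r^2 + r*(15*b + 5) + 2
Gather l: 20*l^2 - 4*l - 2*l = 20*l^2 - 6*l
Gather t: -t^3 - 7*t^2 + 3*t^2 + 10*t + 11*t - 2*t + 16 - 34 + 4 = -t^3 - 4*t^2 + 19*t - 14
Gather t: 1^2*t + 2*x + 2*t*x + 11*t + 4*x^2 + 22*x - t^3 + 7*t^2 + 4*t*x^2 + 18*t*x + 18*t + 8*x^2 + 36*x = -t^3 + 7*t^2 + t*(4*x^2 + 20*x + 30) + 12*x^2 + 60*x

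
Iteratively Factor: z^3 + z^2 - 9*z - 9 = (z + 1)*(z^2 - 9) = (z + 1)*(z + 3)*(z - 3)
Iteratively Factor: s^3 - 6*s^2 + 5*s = (s)*(s^2 - 6*s + 5) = s*(s - 1)*(s - 5)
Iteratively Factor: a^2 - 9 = (a - 3)*(a + 3)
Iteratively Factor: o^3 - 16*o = (o - 4)*(o^2 + 4*o) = o*(o - 4)*(o + 4)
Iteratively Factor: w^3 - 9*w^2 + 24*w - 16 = (w - 4)*(w^2 - 5*w + 4) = (w - 4)*(w - 1)*(w - 4)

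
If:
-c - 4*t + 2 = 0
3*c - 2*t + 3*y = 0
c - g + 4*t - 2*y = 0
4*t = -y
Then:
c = 14/13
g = 50/13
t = 3/13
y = -12/13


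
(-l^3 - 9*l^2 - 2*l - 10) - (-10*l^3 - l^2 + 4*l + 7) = 9*l^3 - 8*l^2 - 6*l - 17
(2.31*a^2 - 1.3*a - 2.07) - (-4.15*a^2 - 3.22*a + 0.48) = 6.46*a^2 + 1.92*a - 2.55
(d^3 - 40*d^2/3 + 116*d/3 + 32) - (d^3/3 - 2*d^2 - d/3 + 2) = 2*d^3/3 - 34*d^2/3 + 39*d + 30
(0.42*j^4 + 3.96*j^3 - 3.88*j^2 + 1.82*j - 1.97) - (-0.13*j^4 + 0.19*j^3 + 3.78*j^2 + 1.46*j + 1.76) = 0.55*j^4 + 3.77*j^3 - 7.66*j^2 + 0.36*j - 3.73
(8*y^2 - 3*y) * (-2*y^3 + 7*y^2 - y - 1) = -16*y^5 + 62*y^4 - 29*y^3 - 5*y^2 + 3*y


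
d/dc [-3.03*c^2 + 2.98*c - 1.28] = 2.98 - 6.06*c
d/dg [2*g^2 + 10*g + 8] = 4*g + 10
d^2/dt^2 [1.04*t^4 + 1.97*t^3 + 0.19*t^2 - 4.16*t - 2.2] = 12.48*t^2 + 11.82*t + 0.38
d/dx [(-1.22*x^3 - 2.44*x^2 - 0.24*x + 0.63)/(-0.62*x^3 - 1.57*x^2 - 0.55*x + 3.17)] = (4.44089209850063e-16*x^5 + 0.402600000000001*x^4 + 1.0444*x^3 - 9.4652*x^2 - 13.4914*x - 0.4143)/(0.3844*x^6 + 1.9468*x^5 + 3.1469*x^4 - 2.2038*x^3 - 9.6513*x^2 - 3.487*x + 10.0489)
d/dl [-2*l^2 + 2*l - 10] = 2 - 4*l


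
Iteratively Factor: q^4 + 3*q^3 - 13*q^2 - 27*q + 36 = (q - 3)*(q^3 + 6*q^2 + 5*q - 12) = (q - 3)*(q - 1)*(q^2 + 7*q + 12) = (q - 3)*(q - 1)*(q + 4)*(q + 3)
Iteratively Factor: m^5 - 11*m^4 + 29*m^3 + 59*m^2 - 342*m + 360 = (m - 5)*(m^4 - 6*m^3 - m^2 + 54*m - 72) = (m - 5)*(m - 4)*(m^3 - 2*m^2 - 9*m + 18) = (m - 5)*(m - 4)*(m - 2)*(m^2 - 9) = (m - 5)*(m - 4)*(m - 3)*(m - 2)*(m + 3)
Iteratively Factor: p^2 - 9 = (p - 3)*(p + 3)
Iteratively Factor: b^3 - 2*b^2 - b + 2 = (b - 2)*(b^2 - 1) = (b - 2)*(b - 1)*(b + 1)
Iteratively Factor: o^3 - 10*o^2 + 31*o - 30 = (o - 5)*(o^2 - 5*o + 6) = (o - 5)*(o - 3)*(o - 2)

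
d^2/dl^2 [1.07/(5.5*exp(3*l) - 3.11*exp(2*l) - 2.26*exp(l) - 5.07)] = ((-52.965*exp(2*l) + 13.3108*exp(l) + 2.4182)*(-5.5*exp(3*l) + 3.11*exp(2*l) + 2.26*exp(l) + 5.07) - 1.07*(-33.0*exp(2*l) + 12.44*exp(l) + 4.52)*(-16.5*exp(2*l) + 6.22*exp(l) + 2.26)*exp(l))*exp(l)/(-5.5*exp(3*l) + 3.11*exp(2*l) + 2.26*exp(l) + 5.07)^3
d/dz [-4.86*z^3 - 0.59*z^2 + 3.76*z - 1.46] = -14.58*z^2 - 1.18*z + 3.76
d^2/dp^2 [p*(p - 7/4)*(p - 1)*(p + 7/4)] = 12*p^2 - 6*p - 49/8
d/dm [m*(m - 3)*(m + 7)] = 3*m^2 + 8*m - 21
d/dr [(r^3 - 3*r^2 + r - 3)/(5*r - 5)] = 2*(r^3 - 3*r^2 + 3*r + 1)/(5*(r^2 - 2*r + 1))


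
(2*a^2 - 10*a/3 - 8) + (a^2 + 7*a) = 3*a^2 + 11*a/3 - 8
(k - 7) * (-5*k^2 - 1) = -5*k^3 + 35*k^2 - k + 7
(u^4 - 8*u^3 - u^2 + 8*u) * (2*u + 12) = 2*u^5 - 4*u^4 - 98*u^3 + 4*u^2 + 96*u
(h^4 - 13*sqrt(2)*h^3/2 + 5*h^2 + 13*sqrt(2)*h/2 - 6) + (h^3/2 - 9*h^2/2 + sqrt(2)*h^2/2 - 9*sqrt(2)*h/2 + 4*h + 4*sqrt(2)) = h^4 - 13*sqrt(2)*h^3/2 + h^3/2 + h^2/2 + sqrt(2)*h^2/2 + 2*sqrt(2)*h + 4*h - 6 + 4*sqrt(2)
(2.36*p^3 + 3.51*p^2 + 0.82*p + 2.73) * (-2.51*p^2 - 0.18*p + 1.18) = -5.9236*p^5 - 9.2349*p^4 + 0.0948*p^3 - 2.8581*p^2 + 0.4762*p + 3.2214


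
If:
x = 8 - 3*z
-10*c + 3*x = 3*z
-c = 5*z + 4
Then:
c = 84/19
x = 248/19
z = -32/19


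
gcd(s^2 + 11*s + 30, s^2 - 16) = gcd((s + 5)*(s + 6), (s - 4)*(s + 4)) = 1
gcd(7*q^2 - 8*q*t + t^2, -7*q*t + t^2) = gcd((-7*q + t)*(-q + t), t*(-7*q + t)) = 7*q - t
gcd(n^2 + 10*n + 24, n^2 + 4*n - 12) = n + 6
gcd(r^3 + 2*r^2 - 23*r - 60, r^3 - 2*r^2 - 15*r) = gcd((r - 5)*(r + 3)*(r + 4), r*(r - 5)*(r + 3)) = r^2 - 2*r - 15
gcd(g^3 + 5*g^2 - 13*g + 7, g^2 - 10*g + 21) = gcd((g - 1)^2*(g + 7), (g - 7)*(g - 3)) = 1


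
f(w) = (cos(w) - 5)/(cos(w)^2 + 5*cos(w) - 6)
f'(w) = (2*sin(w)*cos(w) + 5*sin(w))*(cos(w) - 5)/(cos(w)^2 + 5*cos(w) - 6)^2 - sin(w)/(cos(w)^2 + 5*cos(w) - 6) = (cos(w)^2 - 10*cos(w) - 19)*sin(w)/(cos(w)^2 + 5*cos(w) - 6)^2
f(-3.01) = 0.60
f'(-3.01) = 0.01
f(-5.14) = 1.22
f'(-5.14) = -1.48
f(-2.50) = 0.62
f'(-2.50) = 0.07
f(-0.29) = 13.91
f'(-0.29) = 93.71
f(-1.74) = 0.76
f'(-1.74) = 0.37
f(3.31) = 0.60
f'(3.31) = 0.01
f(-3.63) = 0.61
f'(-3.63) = -0.05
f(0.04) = 714.61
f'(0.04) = -35714.28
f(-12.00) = 3.89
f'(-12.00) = -12.56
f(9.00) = 0.61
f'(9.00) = -0.04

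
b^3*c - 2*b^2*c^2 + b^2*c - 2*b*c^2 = b*(b - 2*c)*(b*c + c)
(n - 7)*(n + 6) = n^2 - n - 42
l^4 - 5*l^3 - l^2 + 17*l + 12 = (l - 4)*(l - 3)*(l + 1)^2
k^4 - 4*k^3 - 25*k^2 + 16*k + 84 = (k - 7)*(k - 2)*(k + 2)*(k + 3)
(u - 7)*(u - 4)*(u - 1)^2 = u^4 - 13*u^3 + 51*u^2 - 67*u + 28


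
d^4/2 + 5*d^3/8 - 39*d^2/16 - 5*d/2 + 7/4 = (d/2 + 1)*(d - 2)*(d - 1/2)*(d + 7/4)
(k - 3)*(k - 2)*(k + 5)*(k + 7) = k^4 + 7*k^3 - 19*k^2 - 103*k + 210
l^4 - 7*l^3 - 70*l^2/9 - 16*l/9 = l*(l - 8)*(l + 1/3)*(l + 2/3)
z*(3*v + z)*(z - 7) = 3*v*z^2 - 21*v*z + z^3 - 7*z^2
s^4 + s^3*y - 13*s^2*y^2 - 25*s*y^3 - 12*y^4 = (s - 4*y)*(s + y)^2*(s + 3*y)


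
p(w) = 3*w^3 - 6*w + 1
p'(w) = 9*w^2 - 6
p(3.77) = 139.13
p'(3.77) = 121.92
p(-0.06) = 1.36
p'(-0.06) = -5.97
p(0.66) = -2.10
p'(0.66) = -2.08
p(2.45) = 30.42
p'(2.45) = 48.02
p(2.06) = 14.87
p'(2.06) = 32.19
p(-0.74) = 4.22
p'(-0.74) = -1.07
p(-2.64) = -38.36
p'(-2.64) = 56.73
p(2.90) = 56.77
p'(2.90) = 69.69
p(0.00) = 1.00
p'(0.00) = -6.00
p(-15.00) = -10034.00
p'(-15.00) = 2019.00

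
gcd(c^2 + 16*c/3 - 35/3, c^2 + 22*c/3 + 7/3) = c + 7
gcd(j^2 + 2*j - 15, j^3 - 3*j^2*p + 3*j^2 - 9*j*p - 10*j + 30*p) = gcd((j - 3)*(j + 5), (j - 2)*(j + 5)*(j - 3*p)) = j + 5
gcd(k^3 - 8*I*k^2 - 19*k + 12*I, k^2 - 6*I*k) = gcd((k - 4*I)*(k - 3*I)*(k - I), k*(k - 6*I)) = 1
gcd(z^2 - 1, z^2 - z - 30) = 1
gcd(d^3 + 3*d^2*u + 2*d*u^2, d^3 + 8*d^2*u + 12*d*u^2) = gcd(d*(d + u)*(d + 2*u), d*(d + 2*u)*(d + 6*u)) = d^2 + 2*d*u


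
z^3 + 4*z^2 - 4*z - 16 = (z - 2)*(z + 2)*(z + 4)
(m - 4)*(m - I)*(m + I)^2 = m^4 - 4*m^3 + I*m^3 + m^2 - 4*I*m^2 - 4*m + I*m - 4*I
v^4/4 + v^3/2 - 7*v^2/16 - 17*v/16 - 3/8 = (v/4 + 1/4)*(v - 3/2)*(v + 1/2)*(v + 2)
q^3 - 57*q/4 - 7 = (q - 4)*(q + 1/2)*(q + 7/2)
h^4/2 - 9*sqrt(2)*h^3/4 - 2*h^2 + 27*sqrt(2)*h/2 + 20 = (h/2 + sqrt(2)/2)*(h - 4*sqrt(2))*(h - 5*sqrt(2)/2)*(h + sqrt(2))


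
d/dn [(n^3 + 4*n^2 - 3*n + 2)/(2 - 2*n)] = (-2*n^3 - n^2 + 8*n - 1)/(2*(n^2 - 2*n + 1))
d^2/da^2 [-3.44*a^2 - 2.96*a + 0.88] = -6.88000000000000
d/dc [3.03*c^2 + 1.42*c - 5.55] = 6.06*c + 1.42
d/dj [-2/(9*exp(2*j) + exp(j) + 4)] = (36*exp(j) + 2)*exp(j)/(9*exp(2*j) + exp(j) + 4)^2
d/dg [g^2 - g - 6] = 2*g - 1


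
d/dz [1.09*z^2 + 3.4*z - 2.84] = 2.18*z + 3.4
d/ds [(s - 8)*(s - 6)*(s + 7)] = 3*s^2 - 14*s - 50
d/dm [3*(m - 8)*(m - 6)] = 6*m - 42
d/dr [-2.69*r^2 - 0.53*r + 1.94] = -5.38*r - 0.53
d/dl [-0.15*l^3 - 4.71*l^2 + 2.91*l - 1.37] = -0.45*l^2 - 9.42*l + 2.91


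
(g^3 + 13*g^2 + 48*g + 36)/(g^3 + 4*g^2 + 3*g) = (g^2 + 12*g + 36)/(g*(g + 3))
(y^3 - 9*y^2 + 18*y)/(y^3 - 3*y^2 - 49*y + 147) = y*(y - 6)/(y^2 - 49)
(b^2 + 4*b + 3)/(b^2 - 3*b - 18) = (b + 1)/(b - 6)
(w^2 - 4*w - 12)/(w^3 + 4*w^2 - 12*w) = (w^2 - 4*w - 12)/(w*(w^2 + 4*w - 12))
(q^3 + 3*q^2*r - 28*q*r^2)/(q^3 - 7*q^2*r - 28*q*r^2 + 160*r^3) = q*(q + 7*r)/(q^2 - 3*q*r - 40*r^2)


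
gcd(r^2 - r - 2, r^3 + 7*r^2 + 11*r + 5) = r + 1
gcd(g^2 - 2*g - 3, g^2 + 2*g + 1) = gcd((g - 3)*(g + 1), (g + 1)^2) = g + 1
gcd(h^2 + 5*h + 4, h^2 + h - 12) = h + 4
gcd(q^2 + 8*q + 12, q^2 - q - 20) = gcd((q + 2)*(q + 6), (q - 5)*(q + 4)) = 1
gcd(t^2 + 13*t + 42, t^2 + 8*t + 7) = t + 7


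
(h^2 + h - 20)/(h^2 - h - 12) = (h + 5)/(h + 3)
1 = 1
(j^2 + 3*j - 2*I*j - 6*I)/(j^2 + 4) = (j + 3)/(j + 2*I)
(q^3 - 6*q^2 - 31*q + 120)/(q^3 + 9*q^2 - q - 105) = (q - 8)/(q + 7)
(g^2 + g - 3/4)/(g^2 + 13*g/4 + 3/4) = (4*g^2 + 4*g - 3)/(4*g^2 + 13*g + 3)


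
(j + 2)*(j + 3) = j^2 + 5*j + 6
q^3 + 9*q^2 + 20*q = q*(q + 4)*(q + 5)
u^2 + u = u*(u + 1)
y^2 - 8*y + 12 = (y - 6)*(y - 2)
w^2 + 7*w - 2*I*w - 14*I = (w + 7)*(w - 2*I)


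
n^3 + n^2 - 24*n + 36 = (n - 3)*(n - 2)*(n + 6)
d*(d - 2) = d^2 - 2*d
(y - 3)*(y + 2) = y^2 - y - 6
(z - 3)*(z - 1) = z^2 - 4*z + 3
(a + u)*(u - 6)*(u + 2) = a*u^2 - 4*a*u - 12*a + u^3 - 4*u^2 - 12*u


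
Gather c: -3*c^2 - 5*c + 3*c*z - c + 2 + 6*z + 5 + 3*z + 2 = -3*c^2 + c*(3*z - 6) + 9*z + 9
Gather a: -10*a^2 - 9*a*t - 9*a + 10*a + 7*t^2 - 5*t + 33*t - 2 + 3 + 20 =-10*a^2 + a*(1 - 9*t) + 7*t^2 + 28*t + 21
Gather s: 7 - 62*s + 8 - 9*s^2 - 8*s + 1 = -9*s^2 - 70*s + 16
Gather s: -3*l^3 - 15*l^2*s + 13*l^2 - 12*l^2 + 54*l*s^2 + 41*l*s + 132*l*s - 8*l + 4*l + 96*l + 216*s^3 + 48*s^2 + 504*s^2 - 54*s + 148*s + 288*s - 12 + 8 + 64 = -3*l^3 + l^2 + 92*l + 216*s^3 + s^2*(54*l + 552) + s*(-15*l^2 + 173*l + 382) + 60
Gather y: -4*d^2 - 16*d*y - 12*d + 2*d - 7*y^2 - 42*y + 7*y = -4*d^2 - 10*d - 7*y^2 + y*(-16*d - 35)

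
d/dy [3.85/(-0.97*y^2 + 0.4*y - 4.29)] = (7.469*y - 1.54)/(0.97*y^2 - 0.4*y + 4.29)^2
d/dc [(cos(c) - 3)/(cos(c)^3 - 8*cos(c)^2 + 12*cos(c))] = (99*cos(c) - 17*cos(2*c) + cos(3*c) - 89)*sin(c)/(2*(cos(c) - 6)^2*(cos(c) - 2)^2*cos(c)^2)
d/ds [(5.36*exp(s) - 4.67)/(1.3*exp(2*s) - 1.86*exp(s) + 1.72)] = (-6.968*exp(2*s) + 12.142*exp(s) + 0.533000000000001)*exp(s)/(1.69*exp(4*s) - 4.836*exp(3*s) + 7.9316*exp(2*s) - 6.3984*exp(s) + 2.9584)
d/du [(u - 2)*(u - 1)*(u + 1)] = 3*u^2 - 4*u - 1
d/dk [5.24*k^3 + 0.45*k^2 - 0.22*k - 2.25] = 15.72*k^2 + 0.9*k - 0.22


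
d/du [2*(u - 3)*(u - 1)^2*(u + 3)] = 8*u^3 - 12*u^2 - 32*u + 36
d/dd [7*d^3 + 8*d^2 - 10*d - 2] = 21*d^2 + 16*d - 10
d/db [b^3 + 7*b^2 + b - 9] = 3*b^2 + 14*b + 1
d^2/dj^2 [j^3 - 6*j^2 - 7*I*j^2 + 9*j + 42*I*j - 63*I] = 6*j - 12 - 14*I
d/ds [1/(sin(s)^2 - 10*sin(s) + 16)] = 2*(5 - sin(s))*cos(s)/(sin(s)^2 - 10*sin(s) + 16)^2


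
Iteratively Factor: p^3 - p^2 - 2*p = (p)*(p^2 - p - 2) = p*(p - 2)*(p + 1)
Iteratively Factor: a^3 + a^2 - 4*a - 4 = (a + 2)*(a^2 - a - 2) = (a + 1)*(a + 2)*(a - 2)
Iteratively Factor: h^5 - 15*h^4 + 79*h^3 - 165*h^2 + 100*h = (h - 5)*(h^4 - 10*h^3 + 29*h^2 - 20*h) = h*(h - 5)*(h^3 - 10*h^2 + 29*h - 20) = h*(h - 5)*(h - 4)*(h^2 - 6*h + 5) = h*(h - 5)^2*(h - 4)*(h - 1)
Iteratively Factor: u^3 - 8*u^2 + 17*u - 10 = (u - 1)*(u^2 - 7*u + 10) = (u - 2)*(u - 1)*(u - 5)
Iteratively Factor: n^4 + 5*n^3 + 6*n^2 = (n)*(n^3 + 5*n^2 + 6*n) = n*(n + 3)*(n^2 + 2*n) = n*(n + 2)*(n + 3)*(n)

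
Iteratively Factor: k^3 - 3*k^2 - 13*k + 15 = (k + 3)*(k^2 - 6*k + 5) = (k - 5)*(k + 3)*(k - 1)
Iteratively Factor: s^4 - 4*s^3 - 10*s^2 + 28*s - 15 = (s - 1)*(s^3 - 3*s^2 - 13*s + 15) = (s - 1)*(s + 3)*(s^2 - 6*s + 5) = (s - 1)^2*(s + 3)*(s - 5)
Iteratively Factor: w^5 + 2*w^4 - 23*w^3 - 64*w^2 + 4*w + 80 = (w + 2)*(w^4 - 23*w^2 - 18*w + 40) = (w + 2)*(w + 4)*(w^3 - 4*w^2 - 7*w + 10) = (w + 2)^2*(w + 4)*(w^2 - 6*w + 5) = (w - 5)*(w + 2)^2*(w + 4)*(w - 1)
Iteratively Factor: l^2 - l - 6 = (l - 3)*(l + 2)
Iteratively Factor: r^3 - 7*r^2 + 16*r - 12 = (r - 2)*(r^2 - 5*r + 6) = (r - 3)*(r - 2)*(r - 2)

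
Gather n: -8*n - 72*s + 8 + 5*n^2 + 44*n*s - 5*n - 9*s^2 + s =5*n^2 + n*(44*s - 13) - 9*s^2 - 71*s + 8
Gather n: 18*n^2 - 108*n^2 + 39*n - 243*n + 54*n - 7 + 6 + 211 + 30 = -90*n^2 - 150*n + 240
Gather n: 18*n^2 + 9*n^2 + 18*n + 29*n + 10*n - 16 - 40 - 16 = 27*n^2 + 57*n - 72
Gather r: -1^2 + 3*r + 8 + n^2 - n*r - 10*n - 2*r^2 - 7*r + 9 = n^2 - 10*n - 2*r^2 + r*(-n - 4) + 16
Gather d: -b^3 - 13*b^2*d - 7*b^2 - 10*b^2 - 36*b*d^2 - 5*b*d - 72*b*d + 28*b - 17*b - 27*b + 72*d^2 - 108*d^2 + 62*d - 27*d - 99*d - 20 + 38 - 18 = -b^3 - 17*b^2 - 16*b + d^2*(-36*b - 36) + d*(-13*b^2 - 77*b - 64)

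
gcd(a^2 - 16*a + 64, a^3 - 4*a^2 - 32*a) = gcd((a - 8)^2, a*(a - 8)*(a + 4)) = a - 8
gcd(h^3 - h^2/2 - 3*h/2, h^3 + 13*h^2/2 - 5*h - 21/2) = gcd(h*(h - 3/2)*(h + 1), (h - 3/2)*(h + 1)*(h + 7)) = h^2 - h/2 - 3/2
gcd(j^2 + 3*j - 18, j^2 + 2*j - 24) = j + 6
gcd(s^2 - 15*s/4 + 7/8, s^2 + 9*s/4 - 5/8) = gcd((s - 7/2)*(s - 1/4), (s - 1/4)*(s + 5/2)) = s - 1/4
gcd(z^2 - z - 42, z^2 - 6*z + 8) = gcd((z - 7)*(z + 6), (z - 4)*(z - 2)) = 1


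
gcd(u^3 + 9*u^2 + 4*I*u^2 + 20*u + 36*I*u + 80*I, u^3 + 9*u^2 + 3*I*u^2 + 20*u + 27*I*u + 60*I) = u^2 + 9*u + 20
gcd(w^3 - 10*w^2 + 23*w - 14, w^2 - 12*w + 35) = w - 7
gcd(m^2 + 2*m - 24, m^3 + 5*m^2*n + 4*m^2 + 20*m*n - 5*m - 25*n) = 1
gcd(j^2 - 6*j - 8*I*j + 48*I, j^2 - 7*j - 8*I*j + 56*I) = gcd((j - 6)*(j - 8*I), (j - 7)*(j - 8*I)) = j - 8*I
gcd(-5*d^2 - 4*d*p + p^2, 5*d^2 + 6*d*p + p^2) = d + p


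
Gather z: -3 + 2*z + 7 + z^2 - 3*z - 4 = z^2 - z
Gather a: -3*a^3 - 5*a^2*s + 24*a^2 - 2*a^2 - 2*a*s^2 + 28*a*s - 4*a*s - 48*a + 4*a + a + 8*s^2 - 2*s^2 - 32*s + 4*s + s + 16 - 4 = -3*a^3 + a^2*(22 - 5*s) + a*(-2*s^2 + 24*s - 43) + 6*s^2 - 27*s + 12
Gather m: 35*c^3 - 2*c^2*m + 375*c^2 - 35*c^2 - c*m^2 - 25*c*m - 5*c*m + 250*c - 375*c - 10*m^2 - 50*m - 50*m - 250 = 35*c^3 + 340*c^2 - 125*c + m^2*(-c - 10) + m*(-2*c^2 - 30*c - 100) - 250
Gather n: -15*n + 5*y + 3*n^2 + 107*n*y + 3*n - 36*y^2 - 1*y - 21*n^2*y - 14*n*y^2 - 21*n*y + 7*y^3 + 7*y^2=n^2*(3 - 21*y) + n*(-14*y^2 + 86*y - 12) + 7*y^3 - 29*y^2 + 4*y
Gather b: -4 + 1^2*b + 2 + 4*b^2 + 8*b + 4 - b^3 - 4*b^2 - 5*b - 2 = -b^3 + 4*b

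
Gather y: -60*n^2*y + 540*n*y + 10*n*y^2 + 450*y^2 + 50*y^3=50*y^3 + y^2*(10*n + 450) + y*(-60*n^2 + 540*n)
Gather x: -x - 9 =-x - 9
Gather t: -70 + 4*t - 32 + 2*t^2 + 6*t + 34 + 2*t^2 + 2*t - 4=4*t^2 + 12*t - 72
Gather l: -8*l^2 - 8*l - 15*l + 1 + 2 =-8*l^2 - 23*l + 3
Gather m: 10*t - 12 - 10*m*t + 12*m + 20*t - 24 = m*(12 - 10*t) + 30*t - 36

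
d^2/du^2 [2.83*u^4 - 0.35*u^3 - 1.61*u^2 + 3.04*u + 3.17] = 33.96*u^2 - 2.1*u - 3.22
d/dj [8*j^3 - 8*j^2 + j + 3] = 24*j^2 - 16*j + 1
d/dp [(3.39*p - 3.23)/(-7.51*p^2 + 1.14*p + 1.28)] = (25.4589*p^2 - 48.5146*p + 8.0214)/(56.4001*p^4 - 17.1228*p^3 - 17.926*p^2 + 2.9184*p + 1.6384)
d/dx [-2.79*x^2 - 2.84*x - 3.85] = -5.58*x - 2.84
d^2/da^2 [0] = 0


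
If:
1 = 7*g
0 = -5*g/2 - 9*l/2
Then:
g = 1/7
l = -5/63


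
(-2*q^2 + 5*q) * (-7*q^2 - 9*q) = 14*q^4 - 17*q^3 - 45*q^2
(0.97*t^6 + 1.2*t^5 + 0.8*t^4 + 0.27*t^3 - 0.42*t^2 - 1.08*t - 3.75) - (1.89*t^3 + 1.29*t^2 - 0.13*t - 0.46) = 0.97*t^6 + 1.2*t^5 + 0.8*t^4 - 1.62*t^3 - 1.71*t^2 - 0.95*t - 3.29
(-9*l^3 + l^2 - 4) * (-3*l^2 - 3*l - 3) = 27*l^5 + 24*l^4 + 24*l^3 + 9*l^2 + 12*l + 12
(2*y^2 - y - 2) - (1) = 2*y^2 - y - 3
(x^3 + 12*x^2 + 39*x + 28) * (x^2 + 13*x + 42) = x^5 + 25*x^4 + 237*x^3 + 1039*x^2 + 2002*x + 1176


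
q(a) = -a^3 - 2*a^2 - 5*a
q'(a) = -3*a^2 - 4*a - 5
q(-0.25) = 1.14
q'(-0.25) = -4.19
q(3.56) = -88.27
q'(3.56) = -57.26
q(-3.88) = 47.70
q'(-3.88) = -34.64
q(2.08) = -28.05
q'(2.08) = -26.30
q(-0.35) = 1.55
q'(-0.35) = -3.97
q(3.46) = -82.66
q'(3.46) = -54.75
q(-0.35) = 1.55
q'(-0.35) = -3.97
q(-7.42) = 335.51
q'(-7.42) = -140.49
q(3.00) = -60.00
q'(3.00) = -44.00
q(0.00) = 0.00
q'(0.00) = -5.00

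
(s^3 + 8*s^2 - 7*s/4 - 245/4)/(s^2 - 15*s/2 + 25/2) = (2*s^2 + 21*s + 49)/(2*(s - 5))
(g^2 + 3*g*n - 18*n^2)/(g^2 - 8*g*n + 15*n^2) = (g + 6*n)/(g - 5*n)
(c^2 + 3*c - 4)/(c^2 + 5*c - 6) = (c + 4)/(c + 6)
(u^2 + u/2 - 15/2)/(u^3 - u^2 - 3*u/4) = 2*(-2*u^2 - u + 15)/(u*(-4*u^2 + 4*u + 3))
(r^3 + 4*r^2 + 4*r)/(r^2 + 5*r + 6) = r*(r + 2)/(r + 3)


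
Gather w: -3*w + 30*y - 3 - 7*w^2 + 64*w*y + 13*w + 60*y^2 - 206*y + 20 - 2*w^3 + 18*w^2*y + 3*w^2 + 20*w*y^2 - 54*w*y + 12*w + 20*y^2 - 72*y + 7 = -2*w^3 + w^2*(18*y - 4) + w*(20*y^2 + 10*y + 22) + 80*y^2 - 248*y + 24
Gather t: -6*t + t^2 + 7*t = t^2 + t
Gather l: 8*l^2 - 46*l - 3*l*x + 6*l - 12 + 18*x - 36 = 8*l^2 + l*(-3*x - 40) + 18*x - 48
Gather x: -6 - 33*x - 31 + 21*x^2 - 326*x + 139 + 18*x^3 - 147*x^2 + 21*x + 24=18*x^3 - 126*x^2 - 338*x + 126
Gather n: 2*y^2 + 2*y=2*y^2 + 2*y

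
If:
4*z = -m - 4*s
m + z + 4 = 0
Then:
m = -z - 4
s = 1 - 3*z/4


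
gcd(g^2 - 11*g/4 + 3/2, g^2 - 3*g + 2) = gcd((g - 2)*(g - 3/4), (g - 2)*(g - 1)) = g - 2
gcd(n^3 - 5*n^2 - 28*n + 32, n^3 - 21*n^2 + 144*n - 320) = n - 8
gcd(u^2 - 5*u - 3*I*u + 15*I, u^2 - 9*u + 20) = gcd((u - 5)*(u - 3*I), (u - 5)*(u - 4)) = u - 5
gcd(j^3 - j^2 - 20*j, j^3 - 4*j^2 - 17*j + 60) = j^2 - j - 20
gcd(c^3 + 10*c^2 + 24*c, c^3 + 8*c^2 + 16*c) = c^2 + 4*c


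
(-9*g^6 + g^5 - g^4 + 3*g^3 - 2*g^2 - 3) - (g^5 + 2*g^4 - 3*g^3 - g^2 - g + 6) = -9*g^6 - 3*g^4 + 6*g^3 - g^2 + g - 9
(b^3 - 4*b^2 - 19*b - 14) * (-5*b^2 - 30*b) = -5*b^5 - 10*b^4 + 215*b^3 + 640*b^2 + 420*b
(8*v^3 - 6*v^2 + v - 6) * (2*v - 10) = 16*v^4 - 92*v^3 + 62*v^2 - 22*v + 60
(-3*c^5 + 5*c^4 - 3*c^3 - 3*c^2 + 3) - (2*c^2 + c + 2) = -3*c^5 + 5*c^4 - 3*c^3 - 5*c^2 - c + 1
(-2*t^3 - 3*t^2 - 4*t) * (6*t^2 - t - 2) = -12*t^5 - 16*t^4 - 17*t^3 + 10*t^2 + 8*t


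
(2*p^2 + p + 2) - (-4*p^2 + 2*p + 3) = 6*p^2 - p - 1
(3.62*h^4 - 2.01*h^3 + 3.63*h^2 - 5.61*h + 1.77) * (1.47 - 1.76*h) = -6.3712*h^5 + 8.859*h^4 - 9.3435*h^3 + 15.2097*h^2 - 11.3619*h + 2.6019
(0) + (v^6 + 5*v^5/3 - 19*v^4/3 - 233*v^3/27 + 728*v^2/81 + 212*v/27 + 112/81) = v^6 + 5*v^5/3 - 19*v^4/3 - 233*v^3/27 + 728*v^2/81 + 212*v/27 + 112/81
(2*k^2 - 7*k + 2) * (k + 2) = 2*k^3 - 3*k^2 - 12*k + 4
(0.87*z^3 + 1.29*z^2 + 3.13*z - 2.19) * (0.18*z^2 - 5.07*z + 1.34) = 0.1566*z^5 - 4.1787*z^4 - 4.8111*z^3 - 14.5347*z^2 + 15.2975*z - 2.9346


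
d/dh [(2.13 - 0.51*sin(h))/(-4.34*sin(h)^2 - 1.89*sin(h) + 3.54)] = (-2.2134*sin(h)^2 + 18.4884*sin(h) + 2.2203)*cos(h)/(18.8356*sin(h)^4 + 16.4052*sin(h)^3 - 27.1551*sin(h)^2 - 13.3812*sin(h) + 12.5316)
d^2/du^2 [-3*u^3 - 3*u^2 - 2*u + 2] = -18*u - 6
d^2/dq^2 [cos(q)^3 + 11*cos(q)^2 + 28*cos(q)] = -115*cos(q)/4 - 22*cos(2*q) - 9*cos(3*q)/4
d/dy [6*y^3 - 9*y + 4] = 18*y^2 - 9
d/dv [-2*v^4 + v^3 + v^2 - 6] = v*(-8*v^2 + 3*v + 2)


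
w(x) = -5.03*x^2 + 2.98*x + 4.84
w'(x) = 2.98 - 10.06*x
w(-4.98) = -134.75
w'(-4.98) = 53.08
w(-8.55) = -388.34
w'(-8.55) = 88.99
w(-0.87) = -1.56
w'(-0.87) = 11.73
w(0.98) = 2.93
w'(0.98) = -6.88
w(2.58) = -20.95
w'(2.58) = -22.97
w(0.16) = 5.19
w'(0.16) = 1.37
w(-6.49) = -226.36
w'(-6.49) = 68.27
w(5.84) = -149.31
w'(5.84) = -55.77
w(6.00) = -158.36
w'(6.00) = -57.38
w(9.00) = -375.77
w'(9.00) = -87.56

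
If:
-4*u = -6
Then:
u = 3/2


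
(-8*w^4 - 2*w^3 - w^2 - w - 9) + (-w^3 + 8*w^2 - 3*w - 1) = -8*w^4 - 3*w^3 + 7*w^2 - 4*w - 10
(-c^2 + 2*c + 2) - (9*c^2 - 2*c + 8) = -10*c^2 + 4*c - 6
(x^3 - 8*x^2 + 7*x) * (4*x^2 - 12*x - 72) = 4*x^5 - 44*x^4 + 52*x^3 + 492*x^2 - 504*x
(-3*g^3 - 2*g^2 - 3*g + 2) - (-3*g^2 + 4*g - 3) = -3*g^3 + g^2 - 7*g + 5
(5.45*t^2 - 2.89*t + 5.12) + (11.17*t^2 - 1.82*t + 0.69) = 16.62*t^2 - 4.71*t + 5.81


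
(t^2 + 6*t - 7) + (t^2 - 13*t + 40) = 2*t^2 - 7*t + 33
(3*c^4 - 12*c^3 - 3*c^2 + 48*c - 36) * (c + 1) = 3*c^5 - 9*c^4 - 15*c^3 + 45*c^2 + 12*c - 36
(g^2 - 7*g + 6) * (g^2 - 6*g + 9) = g^4 - 13*g^3 + 57*g^2 - 99*g + 54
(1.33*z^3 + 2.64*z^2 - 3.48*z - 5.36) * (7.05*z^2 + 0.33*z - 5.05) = 9.3765*z^5 + 19.0509*z^4 - 30.3793*z^3 - 52.2684*z^2 + 15.8052*z + 27.068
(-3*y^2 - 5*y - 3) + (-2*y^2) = -5*y^2 - 5*y - 3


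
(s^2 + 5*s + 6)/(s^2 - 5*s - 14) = (s + 3)/(s - 7)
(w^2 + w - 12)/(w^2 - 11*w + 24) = (w + 4)/(w - 8)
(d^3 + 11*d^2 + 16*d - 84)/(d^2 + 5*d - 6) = (d^2 + 5*d - 14)/(d - 1)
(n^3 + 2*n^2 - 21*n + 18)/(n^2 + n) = (n^3 + 2*n^2 - 21*n + 18)/(n*(n + 1))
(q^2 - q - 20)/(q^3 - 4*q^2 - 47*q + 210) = (q + 4)/(q^2 + q - 42)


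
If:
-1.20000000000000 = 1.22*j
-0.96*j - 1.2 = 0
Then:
No Solution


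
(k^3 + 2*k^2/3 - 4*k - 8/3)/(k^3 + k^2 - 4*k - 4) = (k + 2/3)/(k + 1)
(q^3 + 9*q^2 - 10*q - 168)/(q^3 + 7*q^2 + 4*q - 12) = (q^2 + 3*q - 28)/(q^2 + q - 2)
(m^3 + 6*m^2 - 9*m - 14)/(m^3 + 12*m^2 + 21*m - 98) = (m + 1)/(m + 7)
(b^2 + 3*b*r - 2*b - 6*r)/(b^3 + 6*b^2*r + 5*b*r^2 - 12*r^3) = (2 - b)/(-b^2 - 3*b*r + 4*r^2)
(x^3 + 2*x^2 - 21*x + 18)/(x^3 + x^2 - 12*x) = (x^2 + 5*x - 6)/(x*(x + 4))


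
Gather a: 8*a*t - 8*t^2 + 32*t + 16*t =8*a*t - 8*t^2 + 48*t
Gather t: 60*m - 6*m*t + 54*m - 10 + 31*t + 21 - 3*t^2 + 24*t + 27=114*m - 3*t^2 + t*(55 - 6*m) + 38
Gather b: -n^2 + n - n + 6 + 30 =36 - n^2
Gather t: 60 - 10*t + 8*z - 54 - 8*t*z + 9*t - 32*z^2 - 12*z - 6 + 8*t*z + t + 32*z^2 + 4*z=0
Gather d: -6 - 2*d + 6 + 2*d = 0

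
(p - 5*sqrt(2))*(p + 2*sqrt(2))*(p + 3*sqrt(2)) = p^3 - 38*p - 60*sqrt(2)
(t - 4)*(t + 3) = t^2 - t - 12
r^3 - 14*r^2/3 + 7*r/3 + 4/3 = (r - 4)*(r - 1)*(r + 1/3)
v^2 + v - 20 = (v - 4)*(v + 5)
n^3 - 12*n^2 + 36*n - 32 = (n - 8)*(n - 2)^2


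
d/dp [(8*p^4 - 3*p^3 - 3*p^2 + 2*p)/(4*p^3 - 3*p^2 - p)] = (32*p^4 - 48*p^3 - 3*p^2 - 10*p + 9)/(16*p^4 - 24*p^3 + p^2 + 6*p + 1)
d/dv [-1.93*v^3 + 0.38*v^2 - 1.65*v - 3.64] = -5.79*v^2 + 0.76*v - 1.65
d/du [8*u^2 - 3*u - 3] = 16*u - 3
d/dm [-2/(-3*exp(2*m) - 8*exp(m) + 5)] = (-12*exp(m) - 16)*exp(m)/(3*exp(2*m) + 8*exp(m) - 5)^2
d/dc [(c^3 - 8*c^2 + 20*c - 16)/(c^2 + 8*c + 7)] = (c^4 + 16*c^3 - 63*c^2 - 80*c + 268)/(c^4 + 16*c^3 + 78*c^2 + 112*c + 49)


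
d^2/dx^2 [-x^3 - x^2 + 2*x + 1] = -6*x - 2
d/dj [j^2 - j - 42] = 2*j - 1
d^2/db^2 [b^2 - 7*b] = 2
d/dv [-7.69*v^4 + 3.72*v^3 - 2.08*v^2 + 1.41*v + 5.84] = -30.76*v^3 + 11.16*v^2 - 4.16*v + 1.41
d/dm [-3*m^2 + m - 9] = 1 - 6*m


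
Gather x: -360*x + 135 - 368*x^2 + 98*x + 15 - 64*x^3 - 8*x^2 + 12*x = -64*x^3 - 376*x^2 - 250*x + 150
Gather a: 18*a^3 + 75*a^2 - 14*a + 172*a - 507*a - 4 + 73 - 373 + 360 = 18*a^3 + 75*a^2 - 349*a + 56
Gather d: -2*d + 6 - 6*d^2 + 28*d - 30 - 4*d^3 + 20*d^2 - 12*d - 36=-4*d^3 + 14*d^2 + 14*d - 60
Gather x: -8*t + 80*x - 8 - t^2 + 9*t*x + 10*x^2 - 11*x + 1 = -t^2 - 8*t + 10*x^2 + x*(9*t + 69) - 7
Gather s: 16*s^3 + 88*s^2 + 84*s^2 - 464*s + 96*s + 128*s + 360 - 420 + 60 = 16*s^3 + 172*s^2 - 240*s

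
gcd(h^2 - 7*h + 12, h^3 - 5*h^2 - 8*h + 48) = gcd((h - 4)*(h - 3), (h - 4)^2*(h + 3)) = h - 4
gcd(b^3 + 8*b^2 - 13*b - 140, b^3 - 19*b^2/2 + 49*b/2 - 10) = b - 4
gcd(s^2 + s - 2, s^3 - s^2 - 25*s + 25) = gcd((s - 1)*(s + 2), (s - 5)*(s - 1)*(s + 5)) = s - 1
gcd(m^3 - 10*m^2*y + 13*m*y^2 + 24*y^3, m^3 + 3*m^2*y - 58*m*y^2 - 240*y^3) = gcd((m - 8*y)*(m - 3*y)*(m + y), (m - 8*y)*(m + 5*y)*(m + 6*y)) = -m + 8*y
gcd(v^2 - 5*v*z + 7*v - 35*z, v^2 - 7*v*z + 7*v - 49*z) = v + 7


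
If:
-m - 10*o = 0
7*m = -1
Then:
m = -1/7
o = 1/70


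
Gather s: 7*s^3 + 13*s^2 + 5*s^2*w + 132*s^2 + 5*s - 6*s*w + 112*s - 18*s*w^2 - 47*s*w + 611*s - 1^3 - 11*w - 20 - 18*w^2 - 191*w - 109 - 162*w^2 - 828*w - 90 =7*s^3 + s^2*(5*w + 145) + s*(-18*w^2 - 53*w + 728) - 180*w^2 - 1030*w - 220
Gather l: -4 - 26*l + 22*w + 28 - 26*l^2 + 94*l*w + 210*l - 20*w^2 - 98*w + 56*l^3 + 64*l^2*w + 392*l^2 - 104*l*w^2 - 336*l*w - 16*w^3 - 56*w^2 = 56*l^3 + l^2*(64*w + 366) + l*(-104*w^2 - 242*w + 184) - 16*w^3 - 76*w^2 - 76*w + 24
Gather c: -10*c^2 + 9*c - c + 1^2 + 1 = -10*c^2 + 8*c + 2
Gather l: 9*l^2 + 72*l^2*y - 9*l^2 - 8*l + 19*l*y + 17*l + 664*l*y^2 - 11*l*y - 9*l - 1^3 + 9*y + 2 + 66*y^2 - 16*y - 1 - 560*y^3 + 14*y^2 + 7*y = 72*l^2*y + l*(664*y^2 + 8*y) - 560*y^3 + 80*y^2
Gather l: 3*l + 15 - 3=3*l + 12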